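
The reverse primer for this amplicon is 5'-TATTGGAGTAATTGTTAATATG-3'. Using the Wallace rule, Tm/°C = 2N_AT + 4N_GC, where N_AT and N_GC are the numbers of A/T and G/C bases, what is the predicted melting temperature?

54°C

Counting bases: T=10, A=7, G=5, C=0
So N_AT = 17 and N_GC = 5.
Tm = 4·5 + 2·17 = 20 + 34 = 54°C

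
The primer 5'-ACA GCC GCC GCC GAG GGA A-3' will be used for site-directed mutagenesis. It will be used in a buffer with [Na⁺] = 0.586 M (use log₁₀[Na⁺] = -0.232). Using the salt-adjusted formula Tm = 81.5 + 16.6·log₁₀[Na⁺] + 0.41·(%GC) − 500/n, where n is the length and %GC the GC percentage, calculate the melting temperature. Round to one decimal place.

81.5°C

Length n = 19. G=7, C=7, T=0, A=5
G+C = 14, so %GC = 14/19 × 100 = 73.684%
Salt term: 16.6 × (-0.232) = -3.851
GC term: 0.41 × 73.684 = 30.21; length term: −500/19 = −26.316
Tm = 81.5 + (-3.851) + 30.21 − 26.316 = 81.543 → 81.5°C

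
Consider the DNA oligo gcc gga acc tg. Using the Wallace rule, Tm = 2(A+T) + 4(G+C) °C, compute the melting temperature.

Scanning the sequence gives G=4, A=2, C=4, T=1.
So N_AT = 3 and N_GC = 8.
Tm = 2×3 + 4×8 = 38°C

38°C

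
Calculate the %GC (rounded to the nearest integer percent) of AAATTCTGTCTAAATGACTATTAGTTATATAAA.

Counting bases: C=3, G=3, T=13, A=14
G+C = 3 + 3 = 6 out of 33 bases
%GC = 6/33 × 100 = 18.18% ≈ 18%

18%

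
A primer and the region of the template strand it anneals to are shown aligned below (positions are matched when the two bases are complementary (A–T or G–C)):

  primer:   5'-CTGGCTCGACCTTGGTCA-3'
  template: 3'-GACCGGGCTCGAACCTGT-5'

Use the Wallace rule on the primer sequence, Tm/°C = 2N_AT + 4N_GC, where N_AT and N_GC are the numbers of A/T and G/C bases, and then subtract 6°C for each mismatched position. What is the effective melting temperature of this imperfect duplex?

40°C

Primer base counts: A=2, T=5, G=5, C=6 → A+T=7, G+C=11
Perfect-match Tm = 2(7) + 4(11) = 14 + 44 = 58°C
Mismatches (positions where the bases are not complementary): 3 (at positions 6, 10, 16)
Effective Tm = 58 − 3×6 = 58 − 18 = 40°C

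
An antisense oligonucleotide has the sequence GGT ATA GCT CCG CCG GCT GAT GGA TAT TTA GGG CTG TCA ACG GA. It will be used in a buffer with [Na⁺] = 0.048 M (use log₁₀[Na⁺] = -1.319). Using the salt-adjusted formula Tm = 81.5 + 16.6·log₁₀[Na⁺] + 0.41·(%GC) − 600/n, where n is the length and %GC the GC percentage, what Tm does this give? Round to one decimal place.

68.3°C

Length n = 44. Scanning the sequence gives A=9, G=15, T=11, C=9.
G+C = 24, so %GC = 24/44 × 100 = 54.545%
Salt term: 16.6 × (-1.319) = -21.895
GC term: 0.41 × 54.545 = 22.363; length term: −600/44 = −13.636
Tm = 81.5 + (-21.895) + 22.363 − 13.636 = 68.332 → 68.3°C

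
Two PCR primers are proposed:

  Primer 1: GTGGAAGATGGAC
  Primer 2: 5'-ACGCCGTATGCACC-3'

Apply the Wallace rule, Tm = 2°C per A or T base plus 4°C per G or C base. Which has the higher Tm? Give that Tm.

Primer 1: A+T=6, G+C=7 → Tm = 2(6)+4(7) = 40°C
Primer 2: A+T=5, G+C=9 → Tm = 2(5)+4(9) = 46°C
40°C vs 46°C → primer 2 is higher.

Primer 2, 46°C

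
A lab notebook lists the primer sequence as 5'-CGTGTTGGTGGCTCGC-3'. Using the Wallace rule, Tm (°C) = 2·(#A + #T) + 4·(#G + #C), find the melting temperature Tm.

54°C

Counting bases: G=7, A=0, C=4, T=5
A+T = 5, G+C = 11
Tm = 2(5) + 4(11) = 10 + 44 = 54°C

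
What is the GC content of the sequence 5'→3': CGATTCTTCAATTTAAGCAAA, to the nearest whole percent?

Base counts: C=4, G=2, A=8, T=7
G+C = 2 + 4 = 6 out of 21 bases
%GC = 6/21 × 100 = 28.57% ≈ 29%

29%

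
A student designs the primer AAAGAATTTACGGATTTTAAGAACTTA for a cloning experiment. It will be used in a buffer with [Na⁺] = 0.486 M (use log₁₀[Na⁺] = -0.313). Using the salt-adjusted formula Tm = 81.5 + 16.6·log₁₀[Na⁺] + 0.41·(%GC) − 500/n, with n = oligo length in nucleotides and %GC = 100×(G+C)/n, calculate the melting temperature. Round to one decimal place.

Length n = 27. T=9, A=12, G=4, C=2
G+C = 6, so %GC = 6/27 × 100 = 22.222%
Salt term: 16.6 × (-0.313) = -5.196
GC term: 0.41 × 22.222 = 9.111; length term: −500/27 = −18.519
Tm = 81.5 + (-5.196) + 9.111 − 18.519 = 66.896 → 66.9°C

66.9°C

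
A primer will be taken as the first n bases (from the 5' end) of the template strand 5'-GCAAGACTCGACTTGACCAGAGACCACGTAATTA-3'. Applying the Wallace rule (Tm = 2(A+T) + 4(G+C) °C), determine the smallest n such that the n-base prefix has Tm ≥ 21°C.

First 6 bases: GCAAGA → Tm = 18°C (< 21°C)
First 7 bases: GCAAGAC → Tm = 22°C (≥ 21°C)
Each additional base adds 2°C (A/T) or 4°C (G/C), so Tm is non-decreasing in n; n = 7 is the first length to reach 21°C.

n = 7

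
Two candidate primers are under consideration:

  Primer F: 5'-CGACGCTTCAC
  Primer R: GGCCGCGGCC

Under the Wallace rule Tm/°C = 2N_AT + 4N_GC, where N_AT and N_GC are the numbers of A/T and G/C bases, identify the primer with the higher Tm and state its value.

Primer F: A+T=4, G+C=7 → Tm = 2(4)+4(7) = 36°C
Primer R: A+T=0, G+C=10 → Tm = 2(0)+4(10) = 40°C
36°C vs 40°C → primer R is higher.

Primer R, 40°C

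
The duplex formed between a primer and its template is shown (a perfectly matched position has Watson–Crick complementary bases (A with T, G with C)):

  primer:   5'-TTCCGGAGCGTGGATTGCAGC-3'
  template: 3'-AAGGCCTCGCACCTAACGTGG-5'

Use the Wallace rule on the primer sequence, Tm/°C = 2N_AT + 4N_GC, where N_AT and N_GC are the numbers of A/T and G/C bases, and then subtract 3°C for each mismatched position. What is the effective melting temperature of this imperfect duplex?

65°C

Primer base counts: A=3, T=5, G=8, C=5 → A+T=8, G+C=13
Perfect-match Tm = 2(8) + 4(13) = 16 + 52 = 68°C
Mismatches (positions where the bases are not complementary): 1 (at position 20)
Effective Tm = 68 − 1×3 = 68 − 3 = 65°C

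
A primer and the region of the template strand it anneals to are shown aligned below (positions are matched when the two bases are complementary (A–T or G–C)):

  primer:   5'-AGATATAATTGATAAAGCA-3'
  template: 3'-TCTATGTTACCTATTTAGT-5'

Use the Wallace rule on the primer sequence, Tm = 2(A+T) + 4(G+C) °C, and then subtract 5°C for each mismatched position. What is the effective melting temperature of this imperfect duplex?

31°C

Primer base counts: A=10, T=5, G=3, C=1 → A+T=15, G+C=4
Perfect-match Tm = 2(15) + 4(4) = 30 + 16 = 46°C
Mismatches (positions where the bases are not complementary): 3 (at positions 6, 10, 17)
Effective Tm = 46 − 3×5 = 46 − 15 = 31°C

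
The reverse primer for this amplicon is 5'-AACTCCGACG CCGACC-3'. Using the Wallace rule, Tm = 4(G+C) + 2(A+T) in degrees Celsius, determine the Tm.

Scanning the sequence gives T=1, A=4, G=3, C=8.
AT pairs contribute 5, GC pairs contribute 11.
Tm = 4·11 + 2·5 = 44 + 10 = 54°C

54°C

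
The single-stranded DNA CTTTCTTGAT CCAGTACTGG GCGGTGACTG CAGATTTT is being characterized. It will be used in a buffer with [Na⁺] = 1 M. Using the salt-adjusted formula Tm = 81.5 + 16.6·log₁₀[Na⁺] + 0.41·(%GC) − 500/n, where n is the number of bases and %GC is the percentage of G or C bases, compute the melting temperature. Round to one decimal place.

87.8°C

Length n = 38. Base counts: G=10, T=14, C=8, A=6
G+C = 18, so %GC = 18/38 × 100 = 47.368%
Salt term: 16.6 × (0) = 0
GC term: 0.41 × 47.368 = 19.421; length term: −500/38 = −13.158
Tm = 81.5 + (0) + 19.421 − 13.158 = 87.763 → 87.8°C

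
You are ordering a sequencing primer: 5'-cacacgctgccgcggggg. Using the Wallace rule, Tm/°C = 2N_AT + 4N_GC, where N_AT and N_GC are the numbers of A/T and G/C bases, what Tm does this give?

66°C

C=7, A=2, T=1, G=8
AT pairs contribute 3, GC pairs contribute 15.
Tm = 4·15 + 2·3 = 60 + 6 = 66°C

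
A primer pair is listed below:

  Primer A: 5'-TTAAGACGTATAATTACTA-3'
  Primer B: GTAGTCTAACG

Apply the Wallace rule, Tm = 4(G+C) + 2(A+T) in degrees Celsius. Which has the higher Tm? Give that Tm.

Primer A: A+T=15, G+C=4 → Tm = 2(15)+4(4) = 46°C
Primer B: A+T=6, G+C=5 → Tm = 2(6)+4(5) = 32°C
46°C vs 32°C → primer A is higher.

Primer A, 46°C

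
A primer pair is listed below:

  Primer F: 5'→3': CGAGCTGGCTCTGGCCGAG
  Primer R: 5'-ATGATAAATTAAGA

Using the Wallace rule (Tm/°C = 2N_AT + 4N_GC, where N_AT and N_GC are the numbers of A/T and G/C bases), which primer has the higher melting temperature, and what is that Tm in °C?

Primer F: A+T=5, G+C=14 → Tm = 2(5)+4(14) = 66°C
Primer R: A+T=12, G+C=2 → Tm = 2(12)+4(2) = 32°C
66°C vs 32°C → primer F is higher.

Primer F, 66°C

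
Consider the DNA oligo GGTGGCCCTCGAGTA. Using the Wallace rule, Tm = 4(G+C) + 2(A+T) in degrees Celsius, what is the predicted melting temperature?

50°C

Base counts: G=6, T=3, C=4, A=2
So N_AT = 5 and N_GC = 10.
Tm = 2×5 + 4×10 = 50°C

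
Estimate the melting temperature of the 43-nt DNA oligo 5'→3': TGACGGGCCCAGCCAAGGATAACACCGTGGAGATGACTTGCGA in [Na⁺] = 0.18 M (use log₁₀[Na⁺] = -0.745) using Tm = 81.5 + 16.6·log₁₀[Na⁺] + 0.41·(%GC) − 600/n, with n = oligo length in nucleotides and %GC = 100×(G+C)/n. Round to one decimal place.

79.0°C

Length n = 43. Counting bases: G=14, C=11, T=6, A=12
G+C = 25, so %GC = 25/43 × 100 = 58.14%
Salt term: 16.6 × (-0.745) = -12.367
GC term: 0.41 × 58.14 = 23.837; length term: −600/43 = −13.953
Tm = 81.5 + (-12.367) + 23.837 − 13.953 = 79.017 → 79.0°C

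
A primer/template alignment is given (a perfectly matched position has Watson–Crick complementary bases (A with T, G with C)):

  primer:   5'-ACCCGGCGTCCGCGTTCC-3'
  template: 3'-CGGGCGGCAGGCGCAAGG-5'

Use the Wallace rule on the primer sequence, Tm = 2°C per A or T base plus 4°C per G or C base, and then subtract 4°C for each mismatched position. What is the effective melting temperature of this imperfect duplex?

56°C

Primer base counts: A=1, T=3, G=5, C=9 → A+T=4, G+C=14
Perfect-match Tm = 2(4) + 4(14) = 8 + 56 = 64°C
Mismatches (positions where the bases are not complementary): 2 (at positions 1, 6)
Effective Tm = 64 − 2×4 = 64 − 8 = 56°C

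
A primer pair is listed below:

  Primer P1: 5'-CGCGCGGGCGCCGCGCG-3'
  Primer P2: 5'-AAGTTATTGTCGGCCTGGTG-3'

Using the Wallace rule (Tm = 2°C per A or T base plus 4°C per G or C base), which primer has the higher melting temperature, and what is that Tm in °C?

Primer P1: A+T=0, G+C=17 → Tm = 2(0)+4(17) = 68°C
Primer P2: A+T=10, G+C=10 → Tm = 2(10)+4(10) = 60°C
68°C vs 60°C → primer P1 is higher.

Primer P1, 68°C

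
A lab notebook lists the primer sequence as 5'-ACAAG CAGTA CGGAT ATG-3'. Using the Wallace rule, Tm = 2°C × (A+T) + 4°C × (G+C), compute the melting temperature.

C=3, A=7, G=5, T=3
So N_AT = 10 and N_GC = 8.
Tm = 2(10) + 4(8) = 20 + 32 = 52°C

52°C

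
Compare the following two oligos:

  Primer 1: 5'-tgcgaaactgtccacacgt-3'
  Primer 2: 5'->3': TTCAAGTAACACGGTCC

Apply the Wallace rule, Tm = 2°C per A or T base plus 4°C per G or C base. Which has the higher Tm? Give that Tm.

Primer 1, 58°C

Primer 1: A+T=9, G+C=10 → Tm = 2(9)+4(10) = 58°C
Primer 2: A+T=9, G+C=8 → Tm = 2(9)+4(8) = 50°C
58°C vs 50°C → primer 1 is higher.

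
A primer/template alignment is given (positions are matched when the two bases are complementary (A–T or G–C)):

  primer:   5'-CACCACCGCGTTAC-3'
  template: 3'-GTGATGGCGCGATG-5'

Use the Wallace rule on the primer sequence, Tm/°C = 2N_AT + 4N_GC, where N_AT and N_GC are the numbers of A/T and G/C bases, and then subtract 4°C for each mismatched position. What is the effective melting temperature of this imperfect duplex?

38°C

Primer base counts: A=3, T=2, G=2, C=7 → A+T=5, G+C=9
Perfect-match Tm = 2(5) + 4(9) = 10 + 36 = 46°C
Mismatches (positions where the bases are not complementary): 2 (at positions 4, 11)
Effective Tm = 46 − 2×4 = 46 − 8 = 38°C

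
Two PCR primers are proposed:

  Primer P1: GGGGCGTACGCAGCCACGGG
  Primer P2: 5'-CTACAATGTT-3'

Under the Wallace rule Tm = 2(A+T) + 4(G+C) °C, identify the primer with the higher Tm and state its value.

Primer P1: A+T=4, G+C=16 → Tm = 2(4)+4(16) = 72°C
Primer P2: A+T=7, G+C=3 → Tm = 2(7)+4(3) = 26°C
72°C vs 26°C → primer P1 is higher.

Primer P1, 72°C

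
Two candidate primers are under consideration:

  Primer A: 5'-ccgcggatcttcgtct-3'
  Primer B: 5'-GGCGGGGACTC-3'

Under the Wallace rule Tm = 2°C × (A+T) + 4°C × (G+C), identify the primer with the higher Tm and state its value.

Primer A, 52°C

Primer A: A+T=6, G+C=10 → Tm = 2(6)+4(10) = 52°C
Primer B: A+T=2, G+C=9 → Tm = 2(2)+4(9) = 40°C
52°C vs 40°C → primer A is higher.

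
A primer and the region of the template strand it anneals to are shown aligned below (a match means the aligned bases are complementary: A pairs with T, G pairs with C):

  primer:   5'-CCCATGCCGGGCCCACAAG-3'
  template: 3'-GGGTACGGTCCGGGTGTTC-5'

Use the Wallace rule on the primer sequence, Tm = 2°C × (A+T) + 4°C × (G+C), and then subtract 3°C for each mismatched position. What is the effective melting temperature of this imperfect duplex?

Primer base counts: A=4, T=1, G=5, C=9 → A+T=5, G+C=14
Perfect-match Tm = 2(5) + 4(14) = 10 + 56 = 66°C
Mismatches (positions where the bases are not complementary): 1 (at position 9)
Effective Tm = 66 − 1×3 = 66 − 3 = 63°C

63°C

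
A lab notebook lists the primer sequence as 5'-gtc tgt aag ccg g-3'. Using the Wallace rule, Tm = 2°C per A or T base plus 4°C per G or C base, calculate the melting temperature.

Counting bases: C=3, G=5, T=3, A=2
AT pairs contribute 5, GC pairs contribute 8.
Tm = 2(5) + 4(8) = 10 + 32 = 42°C

42°C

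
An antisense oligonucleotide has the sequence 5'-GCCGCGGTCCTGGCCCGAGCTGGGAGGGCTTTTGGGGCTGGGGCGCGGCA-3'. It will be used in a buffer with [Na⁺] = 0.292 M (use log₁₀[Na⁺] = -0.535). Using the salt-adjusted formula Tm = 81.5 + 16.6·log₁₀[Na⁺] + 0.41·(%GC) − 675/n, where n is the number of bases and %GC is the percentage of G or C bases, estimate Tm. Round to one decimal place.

91.1°C

Length n = 50. A=3, G=25, T=8, C=14
G+C = 39, so %GC = 39/50 × 100 = 78%
Salt term: 16.6 × (-0.535) = -8.881
GC term: 0.41 × 78 = 31.98; length term: −675/50 = −13.5
Tm = 81.5 + (-8.881) + 31.98 − 13.5 = 91.099 → 91.1°C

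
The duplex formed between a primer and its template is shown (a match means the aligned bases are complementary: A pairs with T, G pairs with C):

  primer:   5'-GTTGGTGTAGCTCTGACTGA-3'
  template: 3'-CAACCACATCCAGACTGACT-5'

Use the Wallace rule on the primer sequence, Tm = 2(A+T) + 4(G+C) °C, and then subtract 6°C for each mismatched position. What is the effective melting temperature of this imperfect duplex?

Primer base counts: A=3, T=7, G=7, C=3 → A+T=10, G+C=10
Perfect-match Tm = 2(10) + 4(10) = 20 + 40 = 60°C
Mismatches (positions where the bases are not complementary): 1 (at position 11)
Effective Tm = 60 − 1×6 = 60 − 6 = 54°C

54°C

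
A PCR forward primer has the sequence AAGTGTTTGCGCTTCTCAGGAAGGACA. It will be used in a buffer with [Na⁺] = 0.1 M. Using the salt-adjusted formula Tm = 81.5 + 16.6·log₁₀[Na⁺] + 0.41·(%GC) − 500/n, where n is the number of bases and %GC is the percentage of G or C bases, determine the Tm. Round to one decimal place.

66.1°C

Length n = 27. Base counts: T=7, G=8, A=7, C=5
G+C = 13, so %GC = 13/27 × 100 = 48.148%
Salt term: 16.6 × (-1) = -16.6
GC term: 0.41 × 48.148 = 19.741; length term: −500/27 = −18.519
Tm = 81.5 + (-16.6) + 19.741 − 18.519 = 66.122 → 66.1°C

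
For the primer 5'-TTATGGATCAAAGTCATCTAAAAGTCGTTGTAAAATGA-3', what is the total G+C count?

11

Base counts: T=12, C=4, A=15, G=7
Total G or C: 7 + 4 = 11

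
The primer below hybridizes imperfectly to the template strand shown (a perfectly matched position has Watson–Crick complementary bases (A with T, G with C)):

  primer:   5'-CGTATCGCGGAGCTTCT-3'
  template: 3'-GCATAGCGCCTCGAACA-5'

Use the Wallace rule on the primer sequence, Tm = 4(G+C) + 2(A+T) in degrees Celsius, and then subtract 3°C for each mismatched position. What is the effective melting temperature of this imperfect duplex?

Primer base counts: A=2, T=5, G=5, C=5 → A+T=7, G+C=10
Perfect-match Tm = 2(7) + 4(10) = 14 + 40 = 54°C
Mismatches (positions where the bases are not complementary): 1 (at position 16)
Effective Tm = 54 − 1×3 = 54 − 3 = 51°C

51°C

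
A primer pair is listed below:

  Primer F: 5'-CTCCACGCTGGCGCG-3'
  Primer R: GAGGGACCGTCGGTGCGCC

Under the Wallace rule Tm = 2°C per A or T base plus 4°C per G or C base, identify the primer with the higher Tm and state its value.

Primer F: A+T=3, G+C=12 → Tm = 2(3)+4(12) = 54°C
Primer R: A+T=4, G+C=15 → Tm = 2(4)+4(15) = 68°C
54°C vs 68°C → primer R is higher.

Primer R, 68°C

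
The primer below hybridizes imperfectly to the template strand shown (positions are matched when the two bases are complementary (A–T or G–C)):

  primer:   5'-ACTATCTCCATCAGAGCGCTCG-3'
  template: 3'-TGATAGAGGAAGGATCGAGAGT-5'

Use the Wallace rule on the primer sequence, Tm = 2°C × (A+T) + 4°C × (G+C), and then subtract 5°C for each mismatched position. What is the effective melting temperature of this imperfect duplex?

43°C

Primer base counts: A=5, T=5, G=4, C=8 → A+T=10, G+C=12
Perfect-match Tm = 2(10) + 4(12) = 20 + 48 = 68°C
Mismatches (positions where the bases are not complementary): 5 (at positions 10, 13, 14, 18, 22)
Effective Tm = 68 − 5×5 = 68 − 25 = 43°C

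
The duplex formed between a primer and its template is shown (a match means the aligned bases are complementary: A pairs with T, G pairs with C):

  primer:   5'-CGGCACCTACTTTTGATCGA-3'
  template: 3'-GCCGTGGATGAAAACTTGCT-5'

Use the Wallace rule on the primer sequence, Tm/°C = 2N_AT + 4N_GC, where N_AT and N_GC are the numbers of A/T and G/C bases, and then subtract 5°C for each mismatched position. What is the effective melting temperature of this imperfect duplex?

55°C

Primer base counts: A=4, T=6, G=4, C=6 → A+T=10, G+C=10
Perfect-match Tm = 2(10) + 4(10) = 20 + 40 = 60°C
Mismatches (positions where the bases are not complementary): 1 (at position 17)
Effective Tm = 60 − 1×5 = 60 − 5 = 55°C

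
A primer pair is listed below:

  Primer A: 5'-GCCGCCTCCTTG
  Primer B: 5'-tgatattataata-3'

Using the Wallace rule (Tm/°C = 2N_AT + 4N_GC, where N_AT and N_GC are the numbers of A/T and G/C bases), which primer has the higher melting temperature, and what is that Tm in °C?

Primer A, 42°C

Primer A: A+T=3, G+C=9 → Tm = 2(3)+4(9) = 42°C
Primer B: A+T=12, G+C=1 → Tm = 2(12)+4(1) = 28°C
42°C vs 28°C → primer A is higher.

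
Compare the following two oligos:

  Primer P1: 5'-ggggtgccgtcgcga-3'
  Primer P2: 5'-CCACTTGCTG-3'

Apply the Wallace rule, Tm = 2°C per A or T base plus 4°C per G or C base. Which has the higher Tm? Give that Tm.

Primer P1, 54°C

Primer P1: A+T=3, G+C=12 → Tm = 2(3)+4(12) = 54°C
Primer P2: A+T=4, G+C=6 → Tm = 2(4)+4(6) = 32°C
54°C vs 32°C → primer P1 is higher.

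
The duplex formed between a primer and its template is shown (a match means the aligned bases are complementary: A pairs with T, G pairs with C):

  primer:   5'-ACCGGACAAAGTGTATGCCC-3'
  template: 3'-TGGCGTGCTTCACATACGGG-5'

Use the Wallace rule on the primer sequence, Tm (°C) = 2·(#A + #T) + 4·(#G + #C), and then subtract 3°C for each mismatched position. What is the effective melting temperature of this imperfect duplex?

Primer base counts: A=6, T=3, G=5, C=6 → A+T=9, G+C=11
Perfect-match Tm = 2(9) + 4(11) = 18 + 44 = 62°C
Mismatches (positions where the bases are not complementary): 2 (at positions 5, 8)
Effective Tm = 62 − 2×3 = 62 − 6 = 56°C

56°C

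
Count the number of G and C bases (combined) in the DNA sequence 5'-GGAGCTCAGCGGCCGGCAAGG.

16

Scanning the sequence gives A=4, T=1, C=6, G=10.
G+C = 10 + 6 = 16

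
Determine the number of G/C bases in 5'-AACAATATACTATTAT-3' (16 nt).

Base counts: G=0, C=2, A=8, T=6
G+C = 0 + 2 = 2

2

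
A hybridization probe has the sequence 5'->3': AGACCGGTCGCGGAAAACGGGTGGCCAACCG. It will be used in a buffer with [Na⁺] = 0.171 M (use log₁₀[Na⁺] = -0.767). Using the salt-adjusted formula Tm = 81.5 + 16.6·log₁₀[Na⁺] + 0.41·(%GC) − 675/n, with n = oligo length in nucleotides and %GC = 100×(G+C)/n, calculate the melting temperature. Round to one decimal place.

74.8°C

Length n = 31. Scanning the sequence gives G=12, C=9, T=2, A=8.
G+C = 21, so %GC = 21/31 × 100 = 67.742%
Salt term: 16.6 × (-0.767) = -12.732
GC term: 0.41 × 67.742 = 27.774; length term: −675/31 = −21.774
Tm = 81.5 + (-12.732) + 27.774 − 21.774 = 74.768 → 74.8°C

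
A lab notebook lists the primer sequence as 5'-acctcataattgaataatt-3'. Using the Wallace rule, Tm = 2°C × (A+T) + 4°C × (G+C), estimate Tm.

Counting bases: C=3, G=1, T=7, A=8
So N_AT = 15 and N_GC = 4.
Tm = 2(15) + 4(4) = 30 + 16 = 46°C

46°C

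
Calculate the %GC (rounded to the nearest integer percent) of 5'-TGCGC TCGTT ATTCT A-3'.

44%

C=4, A=2, T=7, G=3
G+C = 3 + 4 = 7 out of 16 bases
%GC = 7/16 × 100 = 43.75% ≈ 44%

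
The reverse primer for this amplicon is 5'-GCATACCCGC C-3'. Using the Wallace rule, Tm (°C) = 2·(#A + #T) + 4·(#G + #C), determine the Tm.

38°C

G=2, T=1, A=2, C=6
AT pairs contribute 3, GC pairs contribute 8.
Tm = 2×3 + 4×8 = 38°C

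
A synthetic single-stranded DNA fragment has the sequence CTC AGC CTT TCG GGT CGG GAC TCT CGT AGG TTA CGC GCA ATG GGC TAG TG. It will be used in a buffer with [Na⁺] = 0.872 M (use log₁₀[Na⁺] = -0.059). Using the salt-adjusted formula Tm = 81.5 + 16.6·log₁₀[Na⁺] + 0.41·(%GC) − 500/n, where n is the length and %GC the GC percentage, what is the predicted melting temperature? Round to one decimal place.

95.1°C

Length n = 50. T=13, G=17, A=7, C=13
G+C = 30, so %GC = 30/50 × 100 = 60%
Salt term: 16.6 × (-0.059) = -0.979
GC term: 0.41 × 60 = 24.6; length term: −500/50 = −10
Tm = 81.5 + (-0.979) + 24.6 − 10 = 95.121 → 95.1°C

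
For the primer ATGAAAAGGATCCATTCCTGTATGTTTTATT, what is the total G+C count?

9

G=5, T=13, C=4, A=9
G+C = 5 + 4 = 9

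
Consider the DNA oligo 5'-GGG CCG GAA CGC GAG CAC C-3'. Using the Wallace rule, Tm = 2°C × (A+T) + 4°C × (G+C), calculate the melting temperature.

68°C

Base counts: T=0, A=4, G=8, C=7
So N_AT = 4 and N_GC = 15.
Tm = 2×4 + 4×15 = 68°C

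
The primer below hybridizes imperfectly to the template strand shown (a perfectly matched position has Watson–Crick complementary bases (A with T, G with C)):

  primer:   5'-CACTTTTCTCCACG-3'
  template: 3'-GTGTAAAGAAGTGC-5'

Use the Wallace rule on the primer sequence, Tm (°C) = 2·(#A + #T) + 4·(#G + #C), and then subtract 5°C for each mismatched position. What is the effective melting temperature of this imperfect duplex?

32°C

Primer base counts: A=2, T=5, G=1, C=6 → A+T=7, G+C=7
Perfect-match Tm = 2(7) + 4(7) = 14 + 28 = 42°C
Mismatches (positions where the bases are not complementary): 2 (at positions 4, 10)
Effective Tm = 42 − 2×5 = 42 − 10 = 32°C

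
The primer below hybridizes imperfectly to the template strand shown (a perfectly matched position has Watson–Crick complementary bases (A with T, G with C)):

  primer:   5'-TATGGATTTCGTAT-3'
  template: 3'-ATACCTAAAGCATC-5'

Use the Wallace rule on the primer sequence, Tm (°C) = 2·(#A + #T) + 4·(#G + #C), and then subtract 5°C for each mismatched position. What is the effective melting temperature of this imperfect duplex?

31°C

Primer base counts: A=3, T=7, G=3, C=1 → A+T=10, G+C=4
Perfect-match Tm = 2(10) + 4(4) = 20 + 16 = 36°C
Mismatches (positions where the bases are not complementary): 1 (at position 14)
Effective Tm = 36 − 1×5 = 36 − 5 = 31°C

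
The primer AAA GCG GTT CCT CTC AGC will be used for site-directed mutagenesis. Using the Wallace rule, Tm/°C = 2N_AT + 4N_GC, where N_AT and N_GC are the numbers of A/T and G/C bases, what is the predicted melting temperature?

56°C

A=4, T=4, C=6, G=4
So N_AT = 8 and N_GC = 10.
Tm = 4·10 + 2·8 = 40 + 16 = 56°C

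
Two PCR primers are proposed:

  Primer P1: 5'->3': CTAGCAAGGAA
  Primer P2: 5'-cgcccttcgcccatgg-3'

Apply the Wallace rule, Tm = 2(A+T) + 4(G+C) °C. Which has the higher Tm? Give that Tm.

Primer P1: A+T=6, G+C=5 → Tm = 2(6)+4(5) = 32°C
Primer P2: A+T=4, G+C=12 → Tm = 2(4)+4(12) = 56°C
32°C vs 56°C → primer P2 is higher.

Primer P2, 56°C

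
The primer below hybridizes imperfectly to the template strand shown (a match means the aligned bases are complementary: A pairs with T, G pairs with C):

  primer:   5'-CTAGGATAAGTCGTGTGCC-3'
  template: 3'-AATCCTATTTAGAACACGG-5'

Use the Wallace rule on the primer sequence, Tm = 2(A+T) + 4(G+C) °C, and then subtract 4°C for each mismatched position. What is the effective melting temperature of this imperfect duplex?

46°C

Primer base counts: A=4, T=5, G=6, C=4 → A+T=9, G+C=10
Perfect-match Tm = 2(9) + 4(10) = 18 + 40 = 58°C
Mismatches (positions where the bases are not complementary): 3 (at positions 1, 10, 13)
Effective Tm = 58 − 3×4 = 58 − 12 = 46°C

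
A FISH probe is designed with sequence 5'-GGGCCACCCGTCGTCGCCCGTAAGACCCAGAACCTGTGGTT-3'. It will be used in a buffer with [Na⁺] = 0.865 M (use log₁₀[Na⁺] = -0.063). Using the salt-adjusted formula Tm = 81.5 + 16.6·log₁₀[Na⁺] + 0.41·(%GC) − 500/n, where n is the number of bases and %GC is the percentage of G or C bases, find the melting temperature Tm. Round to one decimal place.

95.3°C

Length n = 41. G=12, T=7, C=15, A=7
G+C = 27, so %GC = 27/41 × 100 = 65.854%
Salt term: 16.6 × (-0.063) = -1.046
GC term: 0.41 × 65.854 = 27; length term: −500/41 = −12.195
Tm = 81.5 + (-1.046) + 27 − 12.195 = 95.259 → 95.3°C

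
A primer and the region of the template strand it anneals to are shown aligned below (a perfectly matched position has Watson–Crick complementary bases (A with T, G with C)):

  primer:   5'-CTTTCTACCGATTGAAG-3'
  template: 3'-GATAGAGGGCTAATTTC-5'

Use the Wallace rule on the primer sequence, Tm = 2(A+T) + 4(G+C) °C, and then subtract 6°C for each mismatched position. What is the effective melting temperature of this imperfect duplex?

Primer base counts: A=4, T=6, G=3, C=4 → A+T=10, G+C=7
Perfect-match Tm = 2(10) + 4(7) = 20 + 28 = 48°C
Mismatches (positions where the bases are not complementary): 3 (at positions 3, 7, 14)
Effective Tm = 48 − 3×6 = 48 − 18 = 30°C

30°C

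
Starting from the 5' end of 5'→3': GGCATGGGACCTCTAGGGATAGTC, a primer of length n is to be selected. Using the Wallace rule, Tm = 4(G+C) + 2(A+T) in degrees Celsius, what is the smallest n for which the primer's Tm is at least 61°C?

n = 19

First 18 bases: GGCATGGGACCTCTAGGG → Tm = 60°C (< 61°C)
First 19 bases: GGCATGGGACCTCTAGGGA → Tm = 62°C (≥ 61°C)
Each additional base adds 2°C (A/T) or 4°C (G/C), so Tm is non-decreasing in n; n = 19 is the first length to reach 61°C.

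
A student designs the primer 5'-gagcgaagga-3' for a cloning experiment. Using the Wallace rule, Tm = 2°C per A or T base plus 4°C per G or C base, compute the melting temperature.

Base counts: T=0, G=5, A=4, C=1
AT pairs contribute 4, GC pairs contribute 6.
Tm = 2(4) + 4(6) = 8 + 24 = 32°C

32°C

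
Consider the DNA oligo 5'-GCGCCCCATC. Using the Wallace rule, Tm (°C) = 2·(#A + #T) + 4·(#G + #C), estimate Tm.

36°C

Scanning the sequence gives G=2, A=1, C=6, T=1.
A+T = 2, G+C = 8
Tm = 2×2 + 4×8 = 36°C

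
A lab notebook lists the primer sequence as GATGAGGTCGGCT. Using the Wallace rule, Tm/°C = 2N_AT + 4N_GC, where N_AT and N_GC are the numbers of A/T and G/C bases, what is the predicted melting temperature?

Base counts: C=2, T=3, A=2, G=6
AT pairs contribute 5, GC pairs contribute 8.
Tm = 2×5 + 4×8 = 42°C

42°C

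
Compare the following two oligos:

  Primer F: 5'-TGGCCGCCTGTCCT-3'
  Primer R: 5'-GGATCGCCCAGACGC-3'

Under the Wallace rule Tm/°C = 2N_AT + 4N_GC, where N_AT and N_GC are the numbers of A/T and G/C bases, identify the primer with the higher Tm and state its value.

Primer F: A+T=4, G+C=10 → Tm = 2(4)+4(10) = 48°C
Primer R: A+T=4, G+C=11 → Tm = 2(4)+4(11) = 52°C
48°C vs 52°C → primer R is higher.

Primer R, 52°C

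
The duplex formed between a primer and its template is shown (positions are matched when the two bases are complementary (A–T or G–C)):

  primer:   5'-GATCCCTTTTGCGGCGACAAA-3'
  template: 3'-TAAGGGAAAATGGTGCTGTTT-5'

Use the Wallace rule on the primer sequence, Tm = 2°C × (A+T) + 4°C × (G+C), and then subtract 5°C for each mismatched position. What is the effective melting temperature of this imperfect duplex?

39°C

Primer base counts: A=5, T=5, G=5, C=6 → A+T=10, G+C=11
Perfect-match Tm = 2(10) + 4(11) = 20 + 44 = 64°C
Mismatches (positions where the bases are not complementary): 5 (at positions 1, 2, 11, 13, 14)
Effective Tm = 64 − 5×5 = 64 − 25 = 39°C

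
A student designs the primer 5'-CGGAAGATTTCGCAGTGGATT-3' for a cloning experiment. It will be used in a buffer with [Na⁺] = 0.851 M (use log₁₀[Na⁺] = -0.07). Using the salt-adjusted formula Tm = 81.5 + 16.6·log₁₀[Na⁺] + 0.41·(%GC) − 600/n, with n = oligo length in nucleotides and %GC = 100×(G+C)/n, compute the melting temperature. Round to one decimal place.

71.3°C

Length n = 21. C=3, G=7, T=6, A=5
G+C = 10, so %GC = 10/21 × 100 = 47.619%
Salt term: 16.6 × (-0.07) = -1.162
GC term: 0.41 × 47.619 = 19.524; length term: −600/21 = −28.571
Tm = 81.5 + (-1.162) + 19.524 − 28.571 = 71.291 → 71.3°C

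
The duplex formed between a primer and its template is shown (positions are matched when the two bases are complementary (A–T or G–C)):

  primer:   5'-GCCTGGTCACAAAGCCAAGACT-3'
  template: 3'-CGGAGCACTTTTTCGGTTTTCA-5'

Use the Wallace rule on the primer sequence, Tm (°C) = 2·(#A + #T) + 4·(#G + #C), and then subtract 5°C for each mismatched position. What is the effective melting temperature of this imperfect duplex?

43°C

Primer base counts: A=7, T=3, G=5, C=7 → A+T=10, G+C=12
Perfect-match Tm = 2(10) + 4(12) = 20 + 48 = 68°C
Mismatches (positions where the bases are not complementary): 5 (at positions 5, 8, 10, 19, 21)
Effective Tm = 68 − 5×5 = 68 − 25 = 43°C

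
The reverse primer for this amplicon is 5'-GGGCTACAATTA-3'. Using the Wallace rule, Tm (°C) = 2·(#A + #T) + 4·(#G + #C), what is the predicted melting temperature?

34°C

Counting bases: C=2, A=4, G=3, T=3
So N_AT = 7 and N_GC = 5.
Tm = 2(7) + 4(5) = 14 + 20 = 34°C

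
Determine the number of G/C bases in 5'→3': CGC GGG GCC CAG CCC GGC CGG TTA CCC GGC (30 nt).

26

A=2, G=12, C=14, T=2
G+C = 12 + 14 = 26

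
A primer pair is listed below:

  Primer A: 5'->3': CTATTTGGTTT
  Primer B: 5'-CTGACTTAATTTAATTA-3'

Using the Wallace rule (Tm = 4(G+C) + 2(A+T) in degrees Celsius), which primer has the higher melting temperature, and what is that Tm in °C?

Primer B, 40°C

Primer A: A+T=8, G+C=3 → Tm = 2(8)+4(3) = 28°C
Primer B: A+T=14, G+C=3 → Tm = 2(14)+4(3) = 40°C
28°C vs 40°C → primer B is higher.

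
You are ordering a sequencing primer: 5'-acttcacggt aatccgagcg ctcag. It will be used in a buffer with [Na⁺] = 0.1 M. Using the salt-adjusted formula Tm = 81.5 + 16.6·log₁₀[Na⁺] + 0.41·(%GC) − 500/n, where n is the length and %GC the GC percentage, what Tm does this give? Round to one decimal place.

Length n = 25. Counting bases: A=6, G=6, C=8, T=5
G+C = 14, so %GC = 14/25 × 100 = 56%
Salt term: 16.6 × (-1) = -16.6
GC term: 0.41 × 56 = 22.96; length term: −500/25 = −20
Tm = 81.5 + (-16.6) + 22.96 − 20 = 67.86 → 67.9°C

67.9°C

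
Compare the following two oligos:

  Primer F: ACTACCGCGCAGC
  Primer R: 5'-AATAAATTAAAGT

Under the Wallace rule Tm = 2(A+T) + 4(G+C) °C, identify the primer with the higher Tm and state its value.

Primer F, 44°C

Primer F: A+T=4, G+C=9 → Tm = 2(4)+4(9) = 44°C
Primer R: A+T=12, G+C=1 → Tm = 2(12)+4(1) = 28°C
44°C vs 28°C → primer F is higher.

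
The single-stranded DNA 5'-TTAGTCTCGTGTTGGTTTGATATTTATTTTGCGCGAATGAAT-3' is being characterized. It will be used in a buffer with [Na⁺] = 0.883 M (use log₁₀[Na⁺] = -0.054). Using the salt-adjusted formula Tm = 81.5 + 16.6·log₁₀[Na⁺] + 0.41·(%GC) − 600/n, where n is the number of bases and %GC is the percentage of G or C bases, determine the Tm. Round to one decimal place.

Length n = 42. Scanning the sequence gives G=10, A=8, C=4, T=20.
G+C = 14, so %GC = 14/42 × 100 = 33.333%
Salt term: 16.6 × (-0.054) = -0.896
GC term: 0.41 × 33.333 = 13.667; length term: −600/42 = −14.286
Tm = 81.5 + (-0.896) + 13.667 − 14.286 = 79.985 → 80.0°C

80.0°C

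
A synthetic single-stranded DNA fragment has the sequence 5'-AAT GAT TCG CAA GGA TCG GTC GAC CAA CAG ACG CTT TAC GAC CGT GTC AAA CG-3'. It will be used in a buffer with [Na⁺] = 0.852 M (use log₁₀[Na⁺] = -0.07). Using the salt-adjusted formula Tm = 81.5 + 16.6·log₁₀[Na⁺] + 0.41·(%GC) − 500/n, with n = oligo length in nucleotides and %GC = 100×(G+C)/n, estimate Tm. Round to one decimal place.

Length n = 53. A=16, C=14, T=10, G=13
G+C = 27, so %GC = 27/53 × 100 = 50.943%
Salt term: 16.6 × (-0.07) = -1.162
GC term: 0.41 × 50.943 = 20.887; length term: −500/53 = −9.434
Tm = 81.5 + (-1.162) + 20.887 − 9.434 = 91.791 → 91.8°C

91.8°C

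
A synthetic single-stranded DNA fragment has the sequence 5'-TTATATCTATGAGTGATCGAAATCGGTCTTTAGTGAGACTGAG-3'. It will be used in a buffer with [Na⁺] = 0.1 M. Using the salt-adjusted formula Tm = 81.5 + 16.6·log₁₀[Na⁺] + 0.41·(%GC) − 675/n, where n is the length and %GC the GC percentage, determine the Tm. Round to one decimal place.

Length n = 43. Base counts: T=15, G=11, C=5, A=12
G+C = 16, so %GC = 16/43 × 100 = 37.209%
Salt term: 16.6 × (-1) = -16.6
GC term: 0.41 × 37.209 = 15.256; length term: −675/43 = −15.698
Tm = 81.5 + (-16.6) + 15.256 − 15.698 = 64.458 → 64.5°C

64.5°C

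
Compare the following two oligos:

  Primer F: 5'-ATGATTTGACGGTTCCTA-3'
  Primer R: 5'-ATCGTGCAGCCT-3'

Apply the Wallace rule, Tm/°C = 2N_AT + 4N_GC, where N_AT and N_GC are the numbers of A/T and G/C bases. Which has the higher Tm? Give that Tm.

Primer F: A+T=11, G+C=7 → Tm = 2(11)+4(7) = 50°C
Primer R: A+T=5, G+C=7 → Tm = 2(5)+4(7) = 38°C
50°C vs 38°C → primer F is higher.

Primer F, 50°C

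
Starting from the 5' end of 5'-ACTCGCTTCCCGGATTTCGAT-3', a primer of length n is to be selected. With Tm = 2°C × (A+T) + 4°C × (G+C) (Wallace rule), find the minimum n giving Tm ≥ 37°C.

n = 12

First 11 bases: ACTCGCTTCCC → Tm = 36°C (< 37°C)
First 12 bases: ACTCGCTTCCCG → Tm = 40°C (≥ 37°C)
Each additional base adds 2°C (A/T) or 4°C (G/C), so Tm is non-decreasing in n; n = 12 is the first length to reach 37°C.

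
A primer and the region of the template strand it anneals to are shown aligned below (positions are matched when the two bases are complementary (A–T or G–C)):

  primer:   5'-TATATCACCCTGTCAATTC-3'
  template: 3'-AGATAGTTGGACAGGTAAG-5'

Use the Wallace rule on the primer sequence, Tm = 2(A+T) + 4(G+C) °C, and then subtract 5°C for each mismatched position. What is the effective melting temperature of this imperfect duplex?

Primer base counts: A=5, T=7, G=1, C=6 → A+T=12, G+C=7
Perfect-match Tm = 2(12) + 4(7) = 24 + 28 = 52°C
Mismatches (positions where the bases are not complementary): 3 (at positions 2, 8, 15)
Effective Tm = 52 − 3×5 = 52 − 15 = 37°C

37°C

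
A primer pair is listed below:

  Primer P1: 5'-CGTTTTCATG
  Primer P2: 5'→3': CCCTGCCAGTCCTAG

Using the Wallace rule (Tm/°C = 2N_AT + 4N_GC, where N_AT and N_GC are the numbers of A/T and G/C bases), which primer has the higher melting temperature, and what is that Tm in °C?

Primer P2, 50°C

Primer P1: A+T=6, G+C=4 → Tm = 2(6)+4(4) = 28°C
Primer P2: A+T=5, G+C=10 → Tm = 2(5)+4(10) = 50°C
28°C vs 50°C → primer P2 is higher.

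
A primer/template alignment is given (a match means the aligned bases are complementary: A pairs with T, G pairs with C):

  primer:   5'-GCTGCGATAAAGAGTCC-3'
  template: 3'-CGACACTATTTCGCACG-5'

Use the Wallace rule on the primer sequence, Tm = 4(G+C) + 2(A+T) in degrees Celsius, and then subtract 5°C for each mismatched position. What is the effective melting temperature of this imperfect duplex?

37°C

Primer base counts: A=5, T=3, G=5, C=4 → A+T=8, G+C=9
Perfect-match Tm = 2(8) + 4(9) = 16 + 36 = 52°C
Mismatches (positions where the bases are not complementary): 3 (at positions 5, 13, 16)
Effective Tm = 52 − 3×5 = 52 − 15 = 37°C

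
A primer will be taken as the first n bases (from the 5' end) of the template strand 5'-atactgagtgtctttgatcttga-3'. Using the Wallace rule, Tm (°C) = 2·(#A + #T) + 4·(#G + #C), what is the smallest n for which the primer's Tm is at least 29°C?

n = 11

First 10 bases: ATACTGAGTG → Tm = 28°C (< 29°C)
First 11 bases: ATACTGAGTGT → Tm = 30°C (≥ 29°C)
Each additional base adds 2°C (A/T) or 4°C (G/C), so Tm is non-decreasing in n; n = 11 is the first length to reach 29°C.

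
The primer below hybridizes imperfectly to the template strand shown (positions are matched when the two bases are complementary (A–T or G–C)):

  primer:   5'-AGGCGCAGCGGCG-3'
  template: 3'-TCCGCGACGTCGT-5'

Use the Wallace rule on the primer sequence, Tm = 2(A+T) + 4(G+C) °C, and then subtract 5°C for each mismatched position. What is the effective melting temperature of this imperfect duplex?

Primer base counts: A=2, T=0, G=7, C=4 → A+T=2, G+C=11
Perfect-match Tm = 2(2) + 4(11) = 4 + 44 = 48°C
Mismatches (positions where the bases are not complementary): 3 (at positions 7, 10, 13)
Effective Tm = 48 − 3×5 = 48 − 15 = 33°C

33°C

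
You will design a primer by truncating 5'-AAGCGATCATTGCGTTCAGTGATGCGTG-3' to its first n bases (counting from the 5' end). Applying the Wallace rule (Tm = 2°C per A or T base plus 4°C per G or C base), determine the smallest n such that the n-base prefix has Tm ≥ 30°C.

n = 11

First 10 bases: AAGCGATCAT → Tm = 28°C (< 30°C)
First 11 bases: AAGCGATCATT → Tm = 30°C (≥ 30°C)
Each additional base adds 2°C (A/T) or 4°C (G/C), so Tm is non-decreasing in n; n = 11 is the first length to reach 30°C.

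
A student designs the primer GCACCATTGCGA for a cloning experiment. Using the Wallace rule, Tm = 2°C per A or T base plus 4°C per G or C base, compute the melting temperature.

38°C

Base counts: A=3, C=4, G=3, T=2
A+T = 5, G+C = 7
Tm = 4·7 + 2·5 = 28 + 10 = 38°C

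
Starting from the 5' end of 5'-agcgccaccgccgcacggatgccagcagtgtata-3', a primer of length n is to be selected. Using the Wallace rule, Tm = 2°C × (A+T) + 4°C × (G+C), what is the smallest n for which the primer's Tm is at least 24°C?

n = 7

First 6 bases: AGCGCC → Tm = 22°C (< 24°C)
First 7 bases: AGCGCCA → Tm = 24°C (≥ 24°C)
Since every base adds ≥2°C, Tm only increases with n, so the threshold is first crossed at n = 7.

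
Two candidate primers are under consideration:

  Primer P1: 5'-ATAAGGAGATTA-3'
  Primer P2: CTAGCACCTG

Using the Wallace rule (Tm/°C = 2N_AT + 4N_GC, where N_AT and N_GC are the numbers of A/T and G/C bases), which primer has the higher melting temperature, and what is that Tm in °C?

Primer P2, 32°C

Primer P1: A+T=9, G+C=3 → Tm = 2(9)+4(3) = 30°C
Primer P2: A+T=4, G+C=6 → Tm = 2(4)+4(6) = 32°C
30°C vs 32°C → primer P2 is higher.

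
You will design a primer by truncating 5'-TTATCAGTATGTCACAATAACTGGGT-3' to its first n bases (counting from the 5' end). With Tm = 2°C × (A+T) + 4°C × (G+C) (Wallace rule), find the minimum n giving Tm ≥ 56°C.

n = 22

First 21 bases: TTATCAGTATGTCACAATAAC → Tm = 54°C (< 56°C)
First 22 bases: TTATCAGTATGTCACAATAACT → Tm = 56°C (≥ 56°C)
Since every base adds ≥2°C, Tm only increases with n, so the threshold is first crossed at n = 22.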